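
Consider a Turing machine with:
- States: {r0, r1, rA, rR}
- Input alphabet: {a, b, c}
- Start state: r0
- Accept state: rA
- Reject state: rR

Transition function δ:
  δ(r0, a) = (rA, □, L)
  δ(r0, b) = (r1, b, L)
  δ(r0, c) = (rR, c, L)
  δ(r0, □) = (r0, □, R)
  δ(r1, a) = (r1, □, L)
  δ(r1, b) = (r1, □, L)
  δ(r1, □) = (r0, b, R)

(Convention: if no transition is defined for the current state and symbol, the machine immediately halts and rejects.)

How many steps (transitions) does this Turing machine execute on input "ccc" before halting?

Execution trace:
Initial: [r0]ccc
Step 1: δ(r0, c) = (rR, c, L) → [rR]□ccc

The machine reaches the reject state rR and halts.

The machine executed 1 step before halting.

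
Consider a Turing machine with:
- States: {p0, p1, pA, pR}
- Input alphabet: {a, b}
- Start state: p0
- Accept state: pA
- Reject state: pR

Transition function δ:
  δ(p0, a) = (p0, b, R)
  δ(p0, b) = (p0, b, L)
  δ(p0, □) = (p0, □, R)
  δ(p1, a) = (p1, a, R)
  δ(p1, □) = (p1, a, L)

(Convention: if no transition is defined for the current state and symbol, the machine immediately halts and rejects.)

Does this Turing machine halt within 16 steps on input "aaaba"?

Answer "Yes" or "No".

Execution trace:
Initial: [p0]aaaba
Step 1: δ(p0, a) = (p0, b, R) → b[p0]aaba
Step 2: δ(p0, a) = (p0, b, R) → bb[p0]aba
Step 3: δ(p0, a) = (p0, b, R) → bbb[p0]ba
Step 4: δ(p0, b) = (p0, b, L) → bb[p0]bba
Step 5: δ(p0, b) = (p0, b, L) → b[p0]bbba
Step 6: δ(p0, b) = (p0, b, L) → [p0]bbbba
Step 7: δ(p0, b) = (p0, b, L) → [p0]□bbbba
Step 8: δ(p0, □) = (p0, □, R) → □[p0]bbbba
Step 9: δ(p0, b) = (p0, b, L) → [p0]□bbbba
Step 10: δ(p0, □) = (p0, □, R) → □[p0]bbbba
Step 11: δ(p0, b) = (p0, b, L) → [p0]□bbbba
Step 12: δ(p0, □) = (p0, □, R) → □[p0]bbbba
Step 13: δ(p0, b) = (p0, b, L) → [p0]□bbbba
Step 14: δ(p0, □) = (p0, □, R) → □[p0]bbbba
Step 15: δ(p0, b) = (p0, b, L) → [p0]□bbbba
Step 16: δ(p0, □) = (p0, □, R) → □[p0]bbbba

The machine has not reached a halting state after 16 steps.
The machine did not halt within the 16-step bound.

Answer: No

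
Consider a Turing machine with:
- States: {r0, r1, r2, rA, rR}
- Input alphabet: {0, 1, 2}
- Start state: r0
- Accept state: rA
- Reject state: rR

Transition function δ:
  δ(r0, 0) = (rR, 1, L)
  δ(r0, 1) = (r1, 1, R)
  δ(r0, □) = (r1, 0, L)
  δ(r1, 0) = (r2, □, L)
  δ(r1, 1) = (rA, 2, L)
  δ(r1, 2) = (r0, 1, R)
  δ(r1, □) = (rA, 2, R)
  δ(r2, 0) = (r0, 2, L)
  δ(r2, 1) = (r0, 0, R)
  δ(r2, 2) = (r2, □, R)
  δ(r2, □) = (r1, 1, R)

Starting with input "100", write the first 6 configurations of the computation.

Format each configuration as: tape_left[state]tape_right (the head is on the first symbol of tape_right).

Transitions applied:
Step 1: δ(r0, 1) = (r1, 1, R)
Step 2: δ(r1, 0) = (r2, □, L)
Step 3: δ(r2, 1) = (r0, 0, R)
Step 4: δ(r0, □) = (r1, 0, L)
Step 5: δ(r1, 0) = (r2, □, L)

The first 6 configurations are:
[r0]100 ⊢ 1[r1]00 ⊢ [r2]1□0 ⊢ 0[r0]□0 ⊢ [r1]000 ⊢ [r2]□□00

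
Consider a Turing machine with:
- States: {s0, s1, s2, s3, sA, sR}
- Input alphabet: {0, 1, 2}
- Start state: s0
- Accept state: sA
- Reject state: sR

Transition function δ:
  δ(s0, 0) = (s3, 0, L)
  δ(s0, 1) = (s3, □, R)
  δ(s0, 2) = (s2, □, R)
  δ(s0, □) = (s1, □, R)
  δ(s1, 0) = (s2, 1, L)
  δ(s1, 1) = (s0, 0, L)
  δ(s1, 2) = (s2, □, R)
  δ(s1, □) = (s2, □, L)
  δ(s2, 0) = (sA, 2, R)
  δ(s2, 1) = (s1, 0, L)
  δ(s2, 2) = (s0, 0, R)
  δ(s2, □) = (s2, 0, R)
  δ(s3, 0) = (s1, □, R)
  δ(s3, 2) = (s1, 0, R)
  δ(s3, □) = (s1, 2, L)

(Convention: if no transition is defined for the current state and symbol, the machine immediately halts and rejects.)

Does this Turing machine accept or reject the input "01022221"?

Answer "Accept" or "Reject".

Execution trace:
Initial: [s0]01022221
Step 1: δ(s0, 0) = (s3, 0, L) → [s3]□01022221
Step 2: δ(s3, □) = (s1, 2, L) → [s1]□201022221
Step 3: δ(s1, □) = (s2, □, L) → [s2]□□201022221
Step 4: δ(s2, □) = (s2, 0, R) → 0[s2]□201022221
Step 5: δ(s2, □) = (s2, 0, R) → 00[s2]201022221
Step 6: δ(s2, 2) = (s0, 0, R) → 000[s0]01022221
Step 7: δ(s0, 0) = (s3, 0, L) → 00[s3]001022221
Step 8: δ(s3, 0) = (s1, □, R) → 00□[s1]01022221
Step 9: δ(s1, 0) = (s2, 1, L) → 00[s2]□11022221
Step 10: δ(s2, □) = (s2, 0, R) → 000[s2]11022221
Step 11: δ(s2, 1) = (s1, 0, L) → 00[s1]001022221
Step 12: δ(s1, 0) = (s2, 1, L) → 0[s2]0101022221
Step 13: δ(s2, 0) = (sA, 2, R) → 02[sA]101022221

The machine reaches the accept state sA and halts.

Answer: Accept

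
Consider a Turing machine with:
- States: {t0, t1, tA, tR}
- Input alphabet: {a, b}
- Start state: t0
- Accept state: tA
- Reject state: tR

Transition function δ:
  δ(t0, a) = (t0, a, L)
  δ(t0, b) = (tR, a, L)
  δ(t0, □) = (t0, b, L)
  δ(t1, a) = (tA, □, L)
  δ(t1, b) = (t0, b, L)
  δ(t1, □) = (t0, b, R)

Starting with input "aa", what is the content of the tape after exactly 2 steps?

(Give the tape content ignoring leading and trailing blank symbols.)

Execution trace:
Initial: [t0]aa
Step 1: δ(t0, a) = (t0, a, L) → [t0]□aa
Step 2: δ(t0, □) = (t0, b, L) → [t0]□baa

After 2 steps, the tape (ignoring leading/trailing blanks) is: baa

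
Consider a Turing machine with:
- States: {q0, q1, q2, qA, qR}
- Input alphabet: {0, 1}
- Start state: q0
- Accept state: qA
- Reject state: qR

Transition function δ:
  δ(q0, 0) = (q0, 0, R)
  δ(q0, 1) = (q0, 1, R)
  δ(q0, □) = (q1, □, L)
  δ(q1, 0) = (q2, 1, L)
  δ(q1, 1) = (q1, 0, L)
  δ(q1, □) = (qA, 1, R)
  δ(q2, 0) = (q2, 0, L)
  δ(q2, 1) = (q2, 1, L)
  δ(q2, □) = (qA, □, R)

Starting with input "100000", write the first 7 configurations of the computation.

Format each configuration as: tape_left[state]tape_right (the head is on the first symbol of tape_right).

Transitions applied:
Step 1: δ(q0, 1) = (q0, 1, R)
Step 2: δ(q0, 0) = (q0, 0, R)
Step 3: δ(q0, 0) = (q0, 0, R)
Step 4: δ(q0, 0) = (q0, 0, R)
Step 5: δ(q0, 0) = (q0, 0, R)
Step 6: δ(q0, 0) = (q0, 0, R)

The first 7 configurations are:
[q0]100000 ⊢ 1[q0]00000 ⊢ 10[q0]0000 ⊢ 100[q0]000 ⊢ 1000[q0]00 ⊢ 10000[q0]0 ⊢ 100000[q0]□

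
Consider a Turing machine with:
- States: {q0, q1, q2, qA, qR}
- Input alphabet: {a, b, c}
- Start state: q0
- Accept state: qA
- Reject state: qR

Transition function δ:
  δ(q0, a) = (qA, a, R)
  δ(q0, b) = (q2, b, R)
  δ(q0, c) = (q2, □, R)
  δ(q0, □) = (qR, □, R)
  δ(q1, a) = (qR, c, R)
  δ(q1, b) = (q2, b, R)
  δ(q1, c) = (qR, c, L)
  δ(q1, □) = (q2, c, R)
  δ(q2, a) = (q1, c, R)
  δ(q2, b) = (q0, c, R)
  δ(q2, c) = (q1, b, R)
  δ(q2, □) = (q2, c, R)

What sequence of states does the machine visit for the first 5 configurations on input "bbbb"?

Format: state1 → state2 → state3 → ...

Execution trace:
Initial: [q0]bbbb
Step 1: δ(q0, b) = (q2, b, R) → b[q2]bbb
Step 2: δ(q2, b) = (q0, c, R) → bc[q0]bb
Step 3: δ(q0, b) = (q2, b, R) → bcb[q2]b
Step 4: δ(q2, b) = (q0, c, R) → bcbc[q0]□

State sequence: q0 → q2 → q0 → q2 → q0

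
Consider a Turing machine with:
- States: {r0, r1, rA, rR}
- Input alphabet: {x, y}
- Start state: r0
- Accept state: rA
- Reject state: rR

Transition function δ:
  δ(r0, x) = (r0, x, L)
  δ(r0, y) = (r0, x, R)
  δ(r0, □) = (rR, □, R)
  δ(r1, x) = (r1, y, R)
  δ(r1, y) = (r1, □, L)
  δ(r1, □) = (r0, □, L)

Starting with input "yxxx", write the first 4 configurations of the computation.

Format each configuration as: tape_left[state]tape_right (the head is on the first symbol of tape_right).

Transitions applied:
Step 1: δ(r0, y) = (r0, x, R)
Step 2: δ(r0, x) = (r0, x, L)
Step 3: δ(r0, x) = (r0, x, L)

The first 4 configurations are:
[r0]yxxx ⊢ x[r0]xxx ⊢ [r0]xxxx ⊢ [r0]□xxxx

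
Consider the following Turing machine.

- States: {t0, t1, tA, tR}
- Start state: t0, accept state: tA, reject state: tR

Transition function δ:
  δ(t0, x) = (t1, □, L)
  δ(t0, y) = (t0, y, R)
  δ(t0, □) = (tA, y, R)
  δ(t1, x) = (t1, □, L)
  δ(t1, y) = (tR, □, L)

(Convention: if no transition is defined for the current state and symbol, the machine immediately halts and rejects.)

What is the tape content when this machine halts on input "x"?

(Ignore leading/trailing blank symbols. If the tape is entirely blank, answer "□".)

Execution trace:
Initial: [t0]x
Step 1: δ(t0, x) = (t1, □, L) → [t1]□□

No transition is defined for δ(t1, □). By convention the machine halts and rejects.

Final tape (ignoring leading/trailing blanks): □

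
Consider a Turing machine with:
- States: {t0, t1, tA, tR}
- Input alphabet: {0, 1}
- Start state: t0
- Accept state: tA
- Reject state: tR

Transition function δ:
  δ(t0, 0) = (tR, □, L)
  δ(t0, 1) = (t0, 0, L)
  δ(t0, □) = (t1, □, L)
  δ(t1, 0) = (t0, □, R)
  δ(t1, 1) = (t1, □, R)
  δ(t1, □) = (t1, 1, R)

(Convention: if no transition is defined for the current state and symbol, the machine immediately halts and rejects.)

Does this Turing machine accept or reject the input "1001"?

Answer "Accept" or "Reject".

Execution trace:
Initial: [t0]1001
Step 1: δ(t0, 1) = (t0, 0, L) → [t0]□0001
Step 2: δ(t0, □) = (t1, □, L) → [t1]□□0001
Step 3: δ(t1, □) = (t1, 1, R) → 1[t1]□0001
Step 4: δ(t1, □) = (t1, 1, R) → 11[t1]0001
Step 5: δ(t1, 0) = (t0, □, R) → 11□[t0]001
Step 6: δ(t0, 0) = (tR, □, L) → 11[tR]□□01

The machine reaches the reject state tR and halts.

Answer: Reject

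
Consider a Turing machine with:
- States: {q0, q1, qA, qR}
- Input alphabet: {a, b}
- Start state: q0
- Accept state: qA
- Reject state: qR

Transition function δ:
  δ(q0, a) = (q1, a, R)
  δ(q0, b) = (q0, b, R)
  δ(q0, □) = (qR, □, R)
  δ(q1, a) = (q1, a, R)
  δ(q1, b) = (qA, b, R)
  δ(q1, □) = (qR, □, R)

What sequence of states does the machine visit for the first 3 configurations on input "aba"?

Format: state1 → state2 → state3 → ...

Execution trace:
Initial: [q0]aba
Step 1: δ(q0, a) = (q1, a, R) → a[q1]ba
Step 2: δ(q1, b) = (qA, b, R) → ab[qA]a

The machine reaches the accept state qA and halts.

State sequence: q0 → q1 → qA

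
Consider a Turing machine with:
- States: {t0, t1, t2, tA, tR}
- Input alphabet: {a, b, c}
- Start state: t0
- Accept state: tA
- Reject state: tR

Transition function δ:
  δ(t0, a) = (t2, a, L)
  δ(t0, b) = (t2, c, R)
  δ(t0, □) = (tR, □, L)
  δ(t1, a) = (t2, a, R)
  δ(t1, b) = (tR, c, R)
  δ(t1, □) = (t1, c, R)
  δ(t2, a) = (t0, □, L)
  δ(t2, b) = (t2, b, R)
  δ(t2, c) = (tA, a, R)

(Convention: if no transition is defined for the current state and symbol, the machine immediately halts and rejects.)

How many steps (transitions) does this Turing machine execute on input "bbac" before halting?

Execution trace:
Initial: [t0]bbac
Step 1: δ(t0, b) = (t2, c, R) → c[t2]bac
Step 2: δ(t2, b) = (t2, b, R) → cb[t2]ac
Step 3: δ(t2, a) = (t0, □, L) → c[t0]b□c
Step 4: δ(t0, b) = (t2, c, R) → cc[t2]□c

No transition is defined for δ(t2, □). By convention the machine halts and rejects.

The machine executed 4 steps before halting.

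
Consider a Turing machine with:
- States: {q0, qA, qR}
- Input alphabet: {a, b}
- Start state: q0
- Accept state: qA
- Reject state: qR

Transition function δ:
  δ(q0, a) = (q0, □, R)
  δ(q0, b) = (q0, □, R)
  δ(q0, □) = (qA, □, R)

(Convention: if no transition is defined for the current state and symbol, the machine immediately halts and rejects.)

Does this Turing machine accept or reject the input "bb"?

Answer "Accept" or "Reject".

Execution trace:
Initial: [q0]bb
Step 1: δ(q0, b) = (q0, □, R) → □[q0]b
Step 2: δ(q0, b) = (q0, □, R) → □□[q0]□
Step 3: δ(q0, □) = (qA, □, R) → □□□[qA]□

The machine reaches the accept state qA and halts.

Answer: Accept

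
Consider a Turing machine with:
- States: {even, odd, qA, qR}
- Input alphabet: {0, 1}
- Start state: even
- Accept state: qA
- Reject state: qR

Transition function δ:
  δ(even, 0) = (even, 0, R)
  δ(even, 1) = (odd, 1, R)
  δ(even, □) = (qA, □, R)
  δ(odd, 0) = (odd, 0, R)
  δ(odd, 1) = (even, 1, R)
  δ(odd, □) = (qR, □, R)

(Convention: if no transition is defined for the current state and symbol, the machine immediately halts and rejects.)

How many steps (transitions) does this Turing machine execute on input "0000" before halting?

Execution trace:
Initial: [even]0000
Step 1: δ(even, 0) = (even, 0, R) → 0[even]000
Step 2: δ(even, 0) = (even, 0, R) → 00[even]00
Step 3: δ(even, 0) = (even, 0, R) → 000[even]0
Step 4: δ(even, 0) = (even, 0, R) → 0000[even]□
Step 5: δ(even, □) = (qA, □, R) → 0000□[qA]□

The machine reaches the accept state qA and halts.

The machine executed 5 steps before halting.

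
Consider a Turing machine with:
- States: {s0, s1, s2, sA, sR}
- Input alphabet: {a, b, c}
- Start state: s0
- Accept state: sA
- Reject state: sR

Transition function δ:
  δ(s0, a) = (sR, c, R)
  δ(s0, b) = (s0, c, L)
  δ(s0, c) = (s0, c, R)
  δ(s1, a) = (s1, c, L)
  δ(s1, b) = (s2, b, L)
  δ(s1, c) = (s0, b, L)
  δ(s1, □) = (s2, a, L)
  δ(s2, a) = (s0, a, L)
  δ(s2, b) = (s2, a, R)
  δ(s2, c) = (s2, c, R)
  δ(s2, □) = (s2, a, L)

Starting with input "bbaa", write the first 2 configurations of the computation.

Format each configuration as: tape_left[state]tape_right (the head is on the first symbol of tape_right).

Transitions applied:
Step 1: δ(s0, b) = (s0, c, L)

The first 2 configurations are:
[s0]bbaa ⊢ [s0]□cbaa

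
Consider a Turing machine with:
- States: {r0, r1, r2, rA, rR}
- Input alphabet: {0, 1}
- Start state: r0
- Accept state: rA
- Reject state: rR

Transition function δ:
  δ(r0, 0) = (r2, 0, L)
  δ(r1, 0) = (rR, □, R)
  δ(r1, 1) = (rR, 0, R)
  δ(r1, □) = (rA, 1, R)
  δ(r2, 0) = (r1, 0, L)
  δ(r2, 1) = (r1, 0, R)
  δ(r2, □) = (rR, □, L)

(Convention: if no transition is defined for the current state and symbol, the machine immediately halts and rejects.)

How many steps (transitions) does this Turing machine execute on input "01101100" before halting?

Execution trace:
Initial: [r0]01101100
Step 1: δ(r0, 0) = (r2, 0, L) → [r2]□01101100
Step 2: δ(r2, □) = (rR, □, L) → [rR]□□01101100

The machine reaches the reject state rR and halts.

The machine executed 2 steps before halting.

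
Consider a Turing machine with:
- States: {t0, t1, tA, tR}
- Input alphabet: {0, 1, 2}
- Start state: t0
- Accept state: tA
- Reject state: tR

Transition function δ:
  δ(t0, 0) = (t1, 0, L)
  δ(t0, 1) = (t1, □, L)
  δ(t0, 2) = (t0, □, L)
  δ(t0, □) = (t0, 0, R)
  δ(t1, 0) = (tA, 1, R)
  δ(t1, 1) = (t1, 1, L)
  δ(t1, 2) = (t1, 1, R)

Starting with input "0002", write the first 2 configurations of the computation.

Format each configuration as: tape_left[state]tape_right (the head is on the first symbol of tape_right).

Transitions applied:
Step 1: δ(t0, 0) = (t1, 0, L)

The first 2 configurations are:
[t0]0002 ⊢ [t1]□0002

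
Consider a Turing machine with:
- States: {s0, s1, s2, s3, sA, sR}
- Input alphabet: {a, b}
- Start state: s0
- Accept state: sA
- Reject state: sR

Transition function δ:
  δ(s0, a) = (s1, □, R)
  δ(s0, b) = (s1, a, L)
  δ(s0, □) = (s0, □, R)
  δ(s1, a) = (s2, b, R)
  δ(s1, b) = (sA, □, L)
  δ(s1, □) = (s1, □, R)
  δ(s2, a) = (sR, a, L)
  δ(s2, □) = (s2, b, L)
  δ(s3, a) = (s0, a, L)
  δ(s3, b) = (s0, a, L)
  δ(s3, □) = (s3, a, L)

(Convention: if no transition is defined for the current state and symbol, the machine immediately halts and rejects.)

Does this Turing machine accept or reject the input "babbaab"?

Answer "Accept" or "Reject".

Execution trace:
Initial: [s0]babbaab
Step 1: δ(s0, b) = (s1, a, L) → [s1]□aabbaab
Step 2: δ(s1, □) = (s1, □, R) → □[s1]aabbaab
Step 3: δ(s1, a) = (s2, b, R) → □b[s2]abbaab
Step 4: δ(s2, a) = (sR, a, L) → □[sR]babbaab

The machine reaches the reject state sR and halts.

Answer: Reject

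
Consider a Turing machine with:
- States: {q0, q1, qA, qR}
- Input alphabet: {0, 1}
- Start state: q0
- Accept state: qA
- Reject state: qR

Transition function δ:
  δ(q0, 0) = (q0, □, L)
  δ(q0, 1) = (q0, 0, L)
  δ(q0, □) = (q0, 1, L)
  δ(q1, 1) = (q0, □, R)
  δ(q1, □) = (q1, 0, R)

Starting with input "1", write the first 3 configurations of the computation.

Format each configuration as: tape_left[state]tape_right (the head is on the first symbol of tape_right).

Transitions applied:
Step 1: δ(q0, 1) = (q0, 0, L)
Step 2: δ(q0, □) = (q0, 1, L)

The first 3 configurations are:
[q0]1 ⊢ [q0]□0 ⊢ [q0]□10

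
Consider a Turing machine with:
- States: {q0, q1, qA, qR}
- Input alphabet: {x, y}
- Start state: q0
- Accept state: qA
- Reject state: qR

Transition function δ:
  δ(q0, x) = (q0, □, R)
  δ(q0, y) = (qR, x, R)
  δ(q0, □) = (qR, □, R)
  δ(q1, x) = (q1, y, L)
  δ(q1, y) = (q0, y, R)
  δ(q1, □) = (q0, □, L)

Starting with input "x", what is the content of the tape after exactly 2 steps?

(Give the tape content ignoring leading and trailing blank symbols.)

Execution trace:
Initial: [q0]x
Step 1: δ(q0, x) = (q0, □, R) → □[q0]□
Step 2: δ(q0, □) = (qR, □, R) → □□[qR]□

The machine reaches the reject state qR and halts.

After 2 steps, the tape (ignoring leading/trailing blanks) is: □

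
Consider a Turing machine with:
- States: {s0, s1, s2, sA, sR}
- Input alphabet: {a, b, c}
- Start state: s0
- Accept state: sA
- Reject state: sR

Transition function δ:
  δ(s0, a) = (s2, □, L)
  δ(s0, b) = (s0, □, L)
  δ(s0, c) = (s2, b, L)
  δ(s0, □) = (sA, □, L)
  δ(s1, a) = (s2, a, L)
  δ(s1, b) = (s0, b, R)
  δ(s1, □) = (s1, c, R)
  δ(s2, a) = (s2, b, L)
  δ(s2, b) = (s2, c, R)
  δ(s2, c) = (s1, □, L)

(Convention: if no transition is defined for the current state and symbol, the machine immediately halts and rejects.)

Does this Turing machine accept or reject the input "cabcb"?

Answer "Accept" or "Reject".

Execution trace:
Initial: [s0]cabcb
Step 1: δ(s0, c) = (s2, b, L) → [s2]□babcb

No transition is defined for δ(s2, □). By convention the machine halts and rejects.

Answer: Reject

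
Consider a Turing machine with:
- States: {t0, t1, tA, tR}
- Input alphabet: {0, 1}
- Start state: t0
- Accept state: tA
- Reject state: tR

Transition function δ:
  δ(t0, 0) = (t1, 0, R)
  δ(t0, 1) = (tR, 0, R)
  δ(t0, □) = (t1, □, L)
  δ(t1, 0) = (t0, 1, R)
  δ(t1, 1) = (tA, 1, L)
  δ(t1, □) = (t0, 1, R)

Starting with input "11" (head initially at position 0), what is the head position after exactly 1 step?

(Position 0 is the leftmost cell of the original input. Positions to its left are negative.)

Execution trace (head position shown):
Step 0: [t0]11  (head at position 0)
Step 1: move right → 0[tR]1  (head at position 1)

After 1 step, the head is at position 1.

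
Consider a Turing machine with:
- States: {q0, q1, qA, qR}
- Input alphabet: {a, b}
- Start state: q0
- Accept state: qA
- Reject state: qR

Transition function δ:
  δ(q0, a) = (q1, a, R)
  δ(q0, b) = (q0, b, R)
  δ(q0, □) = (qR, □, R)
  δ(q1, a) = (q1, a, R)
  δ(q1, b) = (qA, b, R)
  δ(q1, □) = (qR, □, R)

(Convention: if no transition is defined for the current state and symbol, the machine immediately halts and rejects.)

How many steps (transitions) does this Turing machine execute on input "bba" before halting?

Execution trace:
Initial: [q0]bba
Step 1: δ(q0, b) = (q0, b, R) → b[q0]ba
Step 2: δ(q0, b) = (q0, b, R) → bb[q0]a
Step 3: δ(q0, a) = (q1, a, R) → bba[q1]□
Step 4: δ(q1, □) = (qR, □, R) → bba□[qR]□

The machine reaches the reject state qR and halts.

The machine executed 4 steps before halting.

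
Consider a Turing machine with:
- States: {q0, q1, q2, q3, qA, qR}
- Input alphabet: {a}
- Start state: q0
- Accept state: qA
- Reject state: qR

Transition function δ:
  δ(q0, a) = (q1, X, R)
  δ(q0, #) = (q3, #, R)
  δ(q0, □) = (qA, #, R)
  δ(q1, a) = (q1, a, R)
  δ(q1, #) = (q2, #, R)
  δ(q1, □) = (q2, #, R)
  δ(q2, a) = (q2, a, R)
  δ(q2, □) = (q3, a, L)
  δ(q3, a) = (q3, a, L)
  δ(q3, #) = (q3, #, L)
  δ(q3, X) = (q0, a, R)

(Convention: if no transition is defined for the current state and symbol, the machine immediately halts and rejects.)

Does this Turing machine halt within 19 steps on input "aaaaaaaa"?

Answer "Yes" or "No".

Execution trace:
Initial: [q0]aaaaaaaa
Step 1: δ(q0, a) = (q1, X, R) → X[q1]aaaaaaa
Step 2: δ(q1, a) = (q1, a, R) → Xa[q1]aaaaaa
Step 3: δ(q1, a) = (q1, a, R) → Xaa[q1]aaaaa
Step 4: δ(q1, a) = (q1, a, R) → Xaaa[q1]aaaa
Step 5: δ(q1, a) = (q1, a, R) → Xaaaa[q1]aaa
Step 6: δ(q1, a) = (q1, a, R) → Xaaaaa[q1]aa
Step 7: δ(q1, a) = (q1, a, R) → Xaaaaaa[q1]a
Step 8: δ(q1, a) = (q1, a, R) → Xaaaaaaa[q1]□
Step 9: δ(q1, □) = (q2, #, R) → Xaaaaaaa#[q2]□
Step 10: δ(q2, □) = (q3, a, L) → Xaaaaaaa[q3]#a
Step 11: δ(q3, #) = (q3, #, L) → Xaaaaaa[q3]a#a
Step 12: δ(q3, a) = (q3, a, L) → Xaaaaa[q3]aa#a
Step 13: δ(q3, a) = (q3, a, L) → Xaaaa[q3]aaa#a
Step 14: δ(q3, a) = (q3, a, L) → Xaaa[q3]aaaa#a
Step 15: δ(q3, a) = (q3, a, L) → Xaa[q3]aaaaa#a
Step 16: δ(q3, a) = (q3, a, L) → Xa[q3]aaaaaa#a
Step 17: δ(q3, a) = (q3, a, L) → X[q3]aaaaaaa#a
Step 18: δ(q3, a) = (q3, a, L) → [q3]Xaaaaaaa#a
Step 19: δ(q3, X) = (q0, a, R) → a[q0]aaaaaaa#a

The machine has not reached a halting state after 19 steps.
The machine did not halt within the 19-step bound.

Answer: No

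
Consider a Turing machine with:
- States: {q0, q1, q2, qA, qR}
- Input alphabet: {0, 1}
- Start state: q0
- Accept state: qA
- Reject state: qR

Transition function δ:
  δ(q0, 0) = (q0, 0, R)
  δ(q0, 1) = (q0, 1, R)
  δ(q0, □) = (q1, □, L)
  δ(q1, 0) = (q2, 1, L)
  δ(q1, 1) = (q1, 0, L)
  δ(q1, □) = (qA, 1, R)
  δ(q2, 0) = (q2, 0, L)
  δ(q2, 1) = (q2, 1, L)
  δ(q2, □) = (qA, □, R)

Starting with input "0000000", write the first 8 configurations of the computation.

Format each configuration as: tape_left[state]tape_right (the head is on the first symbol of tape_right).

Transitions applied:
Step 1: δ(q0, 0) = (q0, 0, R)
Step 2: δ(q0, 0) = (q0, 0, R)
Step 3: δ(q0, 0) = (q0, 0, R)
Step 4: δ(q0, 0) = (q0, 0, R)
Step 5: δ(q0, 0) = (q0, 0, R)
Step 6: δ(q0, 0) = (q0, 0, R)
Step 7: δ(q0, 0) = (q0, 0, R)

The first 8 configurations are:
[q0]0000000 ⊢ 0[q0]000000 ⊢ 00[q0]00000 ⊢ 000[q0]0000 ⊢ 0000[q0]000 ⊢ 00000[q0]00 ⊢ 000000[q0]0 ⊢ 0000000[q0]□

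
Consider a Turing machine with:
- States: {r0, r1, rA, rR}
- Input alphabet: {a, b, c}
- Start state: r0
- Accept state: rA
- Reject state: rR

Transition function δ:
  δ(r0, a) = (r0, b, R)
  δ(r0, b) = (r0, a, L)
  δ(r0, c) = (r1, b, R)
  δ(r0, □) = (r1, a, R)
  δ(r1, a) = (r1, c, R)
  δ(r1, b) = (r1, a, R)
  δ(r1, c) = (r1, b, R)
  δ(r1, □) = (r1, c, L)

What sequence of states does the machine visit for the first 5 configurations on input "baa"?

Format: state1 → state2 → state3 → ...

Execution trace:
Initial: [r0]baa
Step 1: δ(r0, b) = (r0, a, L) → [r0]□aaa
Step 2: δ(r0, □) = (r1, a, R) → a[r1]aaa
Step 3: δ(r1, a) = (r1, c, R) → ac[r1]aa
Step 4: δ(r1, a) = (r1, c, R) → acc[r1]a

State sequence: r0 → r0 → r1 → r1 → r1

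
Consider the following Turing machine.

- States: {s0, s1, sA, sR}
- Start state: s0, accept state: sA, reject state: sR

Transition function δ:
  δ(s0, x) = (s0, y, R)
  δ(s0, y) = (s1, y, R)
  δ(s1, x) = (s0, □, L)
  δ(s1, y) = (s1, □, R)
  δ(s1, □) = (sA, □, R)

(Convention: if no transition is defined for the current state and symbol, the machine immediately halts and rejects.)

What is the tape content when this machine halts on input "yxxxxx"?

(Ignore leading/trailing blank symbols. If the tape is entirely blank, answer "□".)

Execution trace:
Initial: [s0]yxxxxx
Step 1: δ(s0, y) = (s1, y, R) → y[s1]xxxxx
Step 2: δ(s1, x) = (s0, □, L) → [s0]y□xxxx
Step 3: δ(s0, y) = (s1, y, R) → y[s1]□xxxx
Step 4: δ(s1, □) = (sA, □, R) → y□[sA]xxxx

The machine reaches the accept state sA and halts.

Final tape (ignoring leading/trailing blanks): y□xxxx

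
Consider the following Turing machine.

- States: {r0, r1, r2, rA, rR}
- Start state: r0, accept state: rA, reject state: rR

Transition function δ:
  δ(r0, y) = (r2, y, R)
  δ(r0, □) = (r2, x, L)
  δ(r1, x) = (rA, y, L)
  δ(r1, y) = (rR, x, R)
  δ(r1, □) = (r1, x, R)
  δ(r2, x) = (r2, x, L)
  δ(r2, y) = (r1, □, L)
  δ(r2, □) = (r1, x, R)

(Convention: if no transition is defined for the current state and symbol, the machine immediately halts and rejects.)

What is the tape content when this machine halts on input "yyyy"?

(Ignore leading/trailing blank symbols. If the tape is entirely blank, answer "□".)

Execution trace:
Initial: [r0]yyyy
Step 1: δ(r0, y) = (r2, y, R) → y[r2]yyy
Step 2: δ(r2, y) = (r1, □, L) → [r1]y□yy
Step 3: δ(r1, y) = (rR, x, R) → x[rR]□yy

The machine reaches the reject state rR and halts.

Final tape (ignoring leading/trailing blanks): x□yy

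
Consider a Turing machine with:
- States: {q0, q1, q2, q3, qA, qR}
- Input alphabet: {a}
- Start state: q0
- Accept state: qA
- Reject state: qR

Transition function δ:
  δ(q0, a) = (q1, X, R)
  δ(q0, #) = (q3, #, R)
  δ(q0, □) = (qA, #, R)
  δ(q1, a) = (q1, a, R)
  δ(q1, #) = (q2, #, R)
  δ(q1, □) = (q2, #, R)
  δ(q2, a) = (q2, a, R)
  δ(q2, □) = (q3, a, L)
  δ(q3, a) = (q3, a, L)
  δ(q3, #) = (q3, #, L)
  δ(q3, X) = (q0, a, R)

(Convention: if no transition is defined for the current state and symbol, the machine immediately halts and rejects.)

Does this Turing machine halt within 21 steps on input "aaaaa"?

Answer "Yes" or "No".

Execution trace:
Initial: [q0]aaaaa
Step 1: δ(q0, a) = (q1, X, R) → X[q1]aaaa
Step 2: δ(q1, a) = (q1, a, R) → Xa[q1]aaa
Step 3: δ(q1, a) = (q1, a, R) → Xaa[q1]aa
Step 4: δ(q1, a) = (q1, a, R) → Xaaa[q1]a
Step 5: δ(q1, a) = (q1, a, R) → Xaaaa[q1]□
Step 6: δ(q1, □) = (q2, #, R) → Xaaaa#[q2]□
Step 7: δ(q2, □) = (q3, a, L) → Xaaaa[q3]#a
Step 8: δ(q3, #) = (q3, #, L) → Xaaa[q3]a#a
Step 9: δ(q3, a) = (q3, a, L) → Xaa[q3]aa#a
Step 10: δ(q3, a) = (q3, a, L) → Xa[q3]aaa#a
Step 11: δ(q3, a) = (q3, a, L) → X[q3]aaaa#a
Step 12: δ(q3, a) = (q3, a, L) → [q3]Xaaaa#a
Step 13: δ(q3, X) = (q0, a, R) → a[q0]aaaa#a
Step 14: δ(q0, a) = (q1, X, R) → aX[q1]aaa#a
Step 15: δ(q1, a) = (q1, a, R) → aXa[q1]aa#a
Step 16: δ(q1, a) = (q1, a, R) → aXaa[q1]a#a
Step 17: δ(q1, a) = (q1, a, R) → aXaaa[q1]#a
Step 18: δ(q1, #) = (q2, #, R) → aXaaa#[q2]a
Step 19: δ(q2, a) = (q2, a, R) → aXaaa#a[q2]□
Step 20: δ(q2, □) = (q3, a, L) → aXaaa#[q3]aa
Step 21: δ(q3, a) = (q3, a, L) → aXaaa[q3]#aa

The machine has not reached a halting state after 21 steps.
The machine did not halt within the 21-step bound.

Answer: No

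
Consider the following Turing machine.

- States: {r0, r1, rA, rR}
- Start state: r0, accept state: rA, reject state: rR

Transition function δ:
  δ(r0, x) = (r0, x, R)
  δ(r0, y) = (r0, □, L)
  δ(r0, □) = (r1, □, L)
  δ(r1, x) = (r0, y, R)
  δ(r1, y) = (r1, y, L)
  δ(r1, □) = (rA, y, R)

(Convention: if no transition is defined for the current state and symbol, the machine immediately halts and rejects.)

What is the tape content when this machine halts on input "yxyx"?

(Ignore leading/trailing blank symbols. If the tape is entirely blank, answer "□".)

Execution trace:
Initial: [r0]yxyx
Step 1: δ(r0, y) = (r0, □, L) → [r0]□□xyx
Step 2: δ(r0, □) = (r1, □, L) → [r1]□□□xyx
Step 3: δ(r1, □) = (rA, y, R) → y[rA]□□xyx

The machine reaches the accept state rA and halts.

Final tape (ignoring leading/trailing blanks): y□□xyx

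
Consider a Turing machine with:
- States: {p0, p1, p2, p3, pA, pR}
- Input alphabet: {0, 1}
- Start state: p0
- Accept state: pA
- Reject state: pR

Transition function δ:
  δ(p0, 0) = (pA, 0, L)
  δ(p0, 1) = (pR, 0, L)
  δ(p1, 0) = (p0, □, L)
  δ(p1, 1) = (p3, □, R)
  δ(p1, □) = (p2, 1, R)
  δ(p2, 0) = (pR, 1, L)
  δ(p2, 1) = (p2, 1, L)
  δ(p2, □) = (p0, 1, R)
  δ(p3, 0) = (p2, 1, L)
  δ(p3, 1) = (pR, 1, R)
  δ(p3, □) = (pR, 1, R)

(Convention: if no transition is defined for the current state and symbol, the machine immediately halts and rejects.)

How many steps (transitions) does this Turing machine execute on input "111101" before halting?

Execution trace:
Initial: [p0]111101
Step 1: δ(p0, 1) = (pR, 0, L) → [pR]□011101

The machine reaches the reject state pR and halts.

The machine executed 1 step before halting.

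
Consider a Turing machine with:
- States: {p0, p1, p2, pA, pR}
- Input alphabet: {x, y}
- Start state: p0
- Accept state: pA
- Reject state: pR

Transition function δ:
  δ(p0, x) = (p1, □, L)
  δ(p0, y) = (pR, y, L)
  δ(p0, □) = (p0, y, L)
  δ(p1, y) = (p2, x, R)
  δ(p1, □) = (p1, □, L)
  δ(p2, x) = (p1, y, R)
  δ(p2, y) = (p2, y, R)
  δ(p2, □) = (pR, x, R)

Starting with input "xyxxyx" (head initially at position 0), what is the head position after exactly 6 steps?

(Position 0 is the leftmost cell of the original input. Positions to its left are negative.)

Execution trace (head position shown):
Step 0: [p0]xyxxyx  (head at position 0)
Step 1: move left → [p1]□□yxxyx  (head at position -1)
Step 2: move left → [p1]□□□yxxyx  (head at position -2)
Step 3: move left → [p1]□□□□yxxyx  (head at position -3)
Step 4: move left → [p1]□□□□□yxxyx  (head at position -4)
Step 5: move left → [p1]□□□□□□yxxyx  (head at position -5)
Step 6: move left → [p1]□□□□□□□yxxyx  (head at position -6)

After 6 steps, the head is at position -6.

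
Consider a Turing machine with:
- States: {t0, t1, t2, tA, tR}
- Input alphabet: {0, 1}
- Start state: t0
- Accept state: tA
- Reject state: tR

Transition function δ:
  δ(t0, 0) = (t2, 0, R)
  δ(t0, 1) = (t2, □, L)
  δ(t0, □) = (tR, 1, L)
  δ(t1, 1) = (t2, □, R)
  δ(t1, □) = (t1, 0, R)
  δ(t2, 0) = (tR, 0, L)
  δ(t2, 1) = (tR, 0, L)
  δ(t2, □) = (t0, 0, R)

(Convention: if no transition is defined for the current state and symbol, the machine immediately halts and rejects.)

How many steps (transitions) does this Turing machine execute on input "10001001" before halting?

Execution trace:
Initial: [t0]10001001
Step 1: δ(t0, 1) = (t2, □, L) → [t2]□□0001001
Step 2: δ(t2, □) = (t0, 0, R) → 0[t0]□0001001
Step 3: δ(t0, □) = (tR, 1, L) → [tR]010001001

The machine reaches the reject state tR and halts.

The machine executed 3 steps before halting.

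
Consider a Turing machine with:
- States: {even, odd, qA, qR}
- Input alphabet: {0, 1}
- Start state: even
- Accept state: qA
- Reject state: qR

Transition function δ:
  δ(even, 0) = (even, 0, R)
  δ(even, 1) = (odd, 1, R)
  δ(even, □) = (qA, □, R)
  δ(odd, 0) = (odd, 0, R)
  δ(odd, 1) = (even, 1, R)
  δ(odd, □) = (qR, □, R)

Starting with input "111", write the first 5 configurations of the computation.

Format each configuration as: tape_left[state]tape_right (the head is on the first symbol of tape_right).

Transitions applied:
Step 1: δ(even, 1) = (odd, 1, R)
Step 2: δ(odd, 1) = (even, 1, R)
Step 3: δ(even, 1) = (odd, 1, R)
Step 4: δ(odd, □) = (qR, □, R)

The first 5 configurations are:
[even]111 ⊢ 1[odd]11 ⊢ 11[even]1 ⊢ 111[odd]□ ⊢ 111□[qR]□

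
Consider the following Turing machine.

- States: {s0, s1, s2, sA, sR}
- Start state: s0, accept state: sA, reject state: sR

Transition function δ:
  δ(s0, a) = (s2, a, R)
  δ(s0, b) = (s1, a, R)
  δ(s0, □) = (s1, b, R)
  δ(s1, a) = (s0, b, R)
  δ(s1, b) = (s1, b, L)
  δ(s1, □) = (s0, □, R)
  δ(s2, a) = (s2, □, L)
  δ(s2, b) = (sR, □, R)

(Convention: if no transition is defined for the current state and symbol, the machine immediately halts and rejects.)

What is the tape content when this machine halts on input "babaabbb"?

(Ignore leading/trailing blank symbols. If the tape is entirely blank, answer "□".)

Execution trace:
Initial: [s0]babaabbb
Step 1: δ(s0, b) = (s1, a, R) → a[s1]abaabbb
Step 2: δ(s1, a) = (s0, b, R) → ab[s0]baabbb
Step 3: δ(s0, b) = (s1, a, R) → aba[s1]aabbb
Step 4: δ(s1, a) = (s0, b, R) → abab[s0]abbb
Step 5: δ(s0, a) = (s2, a, R) → ababa[s2]bbb
Step 6: δ(s2, b) = (sR, □, R) → ababa□[sR]bb

The machine reaches the reject state sR and halts.

Final tape (ignoring leading/trailing blanks): ababa□bb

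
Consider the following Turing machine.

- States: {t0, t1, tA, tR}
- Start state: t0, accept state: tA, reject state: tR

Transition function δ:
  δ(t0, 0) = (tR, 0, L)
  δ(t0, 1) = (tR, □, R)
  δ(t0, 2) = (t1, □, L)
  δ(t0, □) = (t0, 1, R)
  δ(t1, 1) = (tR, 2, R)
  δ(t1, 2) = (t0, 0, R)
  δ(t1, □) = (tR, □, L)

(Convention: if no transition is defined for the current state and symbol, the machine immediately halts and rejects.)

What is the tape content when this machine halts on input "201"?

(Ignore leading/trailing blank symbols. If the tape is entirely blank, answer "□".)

Execution trace:
Initial: [t0]201
Step 1: δ(t0, 2) = (t1, □, L) → [t1]□□01
Step 2: δ(t1, □) = (tR, □, L) → [tR]□□□01

The machine reaches the reject state tR and halts.

Final tape (ignoring leading/trailing blanks): 01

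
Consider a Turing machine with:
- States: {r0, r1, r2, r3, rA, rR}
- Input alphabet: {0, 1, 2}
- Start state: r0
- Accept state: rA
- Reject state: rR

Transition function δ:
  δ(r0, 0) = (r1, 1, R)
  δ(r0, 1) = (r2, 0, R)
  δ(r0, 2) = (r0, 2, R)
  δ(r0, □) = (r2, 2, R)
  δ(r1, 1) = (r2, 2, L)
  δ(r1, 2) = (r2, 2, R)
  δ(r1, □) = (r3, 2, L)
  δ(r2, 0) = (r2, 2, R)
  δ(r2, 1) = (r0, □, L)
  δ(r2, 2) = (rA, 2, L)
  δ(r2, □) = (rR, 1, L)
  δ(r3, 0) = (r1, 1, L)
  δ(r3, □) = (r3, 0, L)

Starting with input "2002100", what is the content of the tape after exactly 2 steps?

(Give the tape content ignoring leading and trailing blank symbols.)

Execution trace:
Initial: [r0]2002100
Step 1: δ(r0, 2) = (r0, 2, R) → 2[r0]002100
Step 2: δ(r0, 0) = (r1, 1, R) → 21[r1]02100

No transition is defined for δ(r1, 0). By convention the machine halts and rejects.

After 2 steps, the tape (ignoring leading/trailing blanks) is: 2102100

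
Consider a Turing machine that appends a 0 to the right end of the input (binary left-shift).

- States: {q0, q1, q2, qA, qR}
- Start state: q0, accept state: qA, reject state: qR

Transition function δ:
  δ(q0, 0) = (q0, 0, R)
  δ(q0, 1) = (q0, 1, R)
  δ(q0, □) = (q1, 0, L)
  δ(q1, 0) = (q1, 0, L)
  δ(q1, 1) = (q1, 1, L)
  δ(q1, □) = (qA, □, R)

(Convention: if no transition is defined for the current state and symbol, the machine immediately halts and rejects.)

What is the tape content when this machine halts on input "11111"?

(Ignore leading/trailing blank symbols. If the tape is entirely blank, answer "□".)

Execution trace:
Initial: [q0]11111
Step 1: δ(q0, 1) = (q0, 1, R) → 1[q0]1111
Step 2: δ(q0, 1) = (q0, 1, R) → 11[q0]111
Step 3: δ(q0, 1) = (q0, 1, R) → 111[q0]11
Step 4: δ(q0, 1) = (q0, 1, R) → 1111[q0]1
Step 5: δ(q0, 1) = (q0, 1, R) → 11111[q0]□
Step 6: δ(q0, □) = (q1, 0, L) → 1111[q1]10
Step 7: δ(q1, 1) = (q1, 1, L) → 111[q1]110
Step 8: δ(q1, 1) = (q1, 1, L) → 11[q1]1110
Step 9: δ(q1, 1) = (q1, 1, L) → 1[q1]11110
Step 10: δ(q1, 1) = (q1, 1, L) → [q1]111110
Step 11: δ(q1, 1) = (q1, 1, L) → [q1]□111110
Step 12: δ(q1, □) = (qA, □, R) → □[qA]111110

The machine reaches the accept state qA and halts.

Final tape (ignoring leading/trailing blanks): 111110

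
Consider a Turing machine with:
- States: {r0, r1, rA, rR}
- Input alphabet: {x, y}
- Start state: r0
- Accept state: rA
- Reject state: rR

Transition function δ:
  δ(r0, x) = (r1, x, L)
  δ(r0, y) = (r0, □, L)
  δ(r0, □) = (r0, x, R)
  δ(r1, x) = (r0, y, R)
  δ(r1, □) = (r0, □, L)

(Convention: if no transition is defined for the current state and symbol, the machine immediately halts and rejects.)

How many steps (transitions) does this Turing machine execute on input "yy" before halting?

Execution trace:
Initial: [r0]yy
Step 1: δ(r0, y) = (r0, □, L) → [r0]□□y
Step 2: δ(r0, □) = (r0, x, R) → x[r0]□y
Step 3: δ(r0, □) = (r0, x, R) → xx[r0]y
Step 4: δ(r0, y) = (r0, □, L) → x[r0]x□
Step 5: δ(r0, x) = (r1, x, L) → [r1]xx□
Step 6: δ(r1, x) = (r0, y, R) → y[r0]x□
Step 7: δ(r0, x) = (r1, x, L) → [r1]yx□

No transition is defined for δ(r1, y). By convention the machine halts and rejects.

The machine executed 7 steps before halting.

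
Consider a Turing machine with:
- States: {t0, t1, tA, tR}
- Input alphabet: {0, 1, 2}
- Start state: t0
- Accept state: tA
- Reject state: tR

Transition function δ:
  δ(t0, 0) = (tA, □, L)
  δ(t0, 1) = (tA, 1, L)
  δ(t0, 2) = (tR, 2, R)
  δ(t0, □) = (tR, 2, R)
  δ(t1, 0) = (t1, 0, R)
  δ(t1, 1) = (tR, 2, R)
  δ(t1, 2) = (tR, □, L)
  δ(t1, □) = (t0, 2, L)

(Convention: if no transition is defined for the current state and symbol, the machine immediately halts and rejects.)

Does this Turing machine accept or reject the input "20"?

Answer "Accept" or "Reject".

Execution trace:
Initial: [t0]20
Step 1: δ(t0, 2) = (tR, 2, R) → 2[tR]0

The machine reaches the reject state tR and halts.

Answer: Reject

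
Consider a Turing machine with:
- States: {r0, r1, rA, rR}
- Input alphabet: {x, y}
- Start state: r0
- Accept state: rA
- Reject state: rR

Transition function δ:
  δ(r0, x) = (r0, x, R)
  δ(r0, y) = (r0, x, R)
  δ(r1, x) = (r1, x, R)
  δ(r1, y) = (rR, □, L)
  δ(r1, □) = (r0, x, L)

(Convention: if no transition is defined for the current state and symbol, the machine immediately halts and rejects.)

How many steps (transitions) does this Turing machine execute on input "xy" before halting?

Execution trace:
Initial: [r0]xy
Step 1: δ(r0, x) = (r0, x, R) → x[r0]y
Step 2: δ(r0, y) = (r0, x, R) → xx[r0]□

No transition is defined for δ(r0, □). By convention the machine halts and rejects.

The machine executed 2 steps before halting.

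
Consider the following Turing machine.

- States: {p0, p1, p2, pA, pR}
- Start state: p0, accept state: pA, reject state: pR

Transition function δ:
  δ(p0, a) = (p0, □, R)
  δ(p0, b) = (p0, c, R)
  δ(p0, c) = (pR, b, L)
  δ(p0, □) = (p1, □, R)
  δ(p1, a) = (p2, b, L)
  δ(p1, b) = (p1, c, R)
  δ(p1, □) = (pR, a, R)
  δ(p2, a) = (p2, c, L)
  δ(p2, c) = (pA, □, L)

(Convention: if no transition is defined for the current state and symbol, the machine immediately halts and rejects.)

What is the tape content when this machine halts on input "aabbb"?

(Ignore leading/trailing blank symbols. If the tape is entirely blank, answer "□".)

Execution trace:
Initial: [p0]aabbb
Step 1: δ(p0, a) = (p0, □, R) → □[p0]abbb
Step 2: δ(p0, a) = (p0, □, R) → □□[p0]bbb
Step 3: δ(p0, b) = (p0, c, R) → □□c[p0]bb
Step 4: δ(p0, b) = (p0, c, R) → □□cc[p0]b
Step 5: δ(p0, b) = (p0, c, R) → □□ccc[p0]□
Step 6: δ(p0, □) = (p1, □, R) → □□ccc□[p1]□
Step 7: δ(p1, □) = (pR, a, R) → □□ccc□a[pR]□

The machine reaches the reject state pR and halts.

Final tape (ignoring leading/trailing blanks): ccc□a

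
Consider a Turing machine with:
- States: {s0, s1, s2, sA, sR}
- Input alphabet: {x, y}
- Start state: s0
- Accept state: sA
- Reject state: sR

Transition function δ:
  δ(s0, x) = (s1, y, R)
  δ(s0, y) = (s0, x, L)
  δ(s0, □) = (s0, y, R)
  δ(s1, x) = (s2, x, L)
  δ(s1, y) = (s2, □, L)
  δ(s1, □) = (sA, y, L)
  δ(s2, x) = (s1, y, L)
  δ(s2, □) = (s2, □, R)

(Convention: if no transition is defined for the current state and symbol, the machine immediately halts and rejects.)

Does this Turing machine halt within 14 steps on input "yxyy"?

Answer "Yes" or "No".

Execution trace:
Initial: [s0]yxyy
Step 1: δ(s0, y) = (s0, x, L) → [s0]□xxyy
Step 2: δ(s0, □) = (s0, y, R) → y[s0]xxyy
Step 3: δ(s0, x) = (s1, y, R) → yy[s1]xyy
Step 4: δ(s1, x) = (s2, x, L) → y[s2]yxyy

No transition is defined for δ(s2, y). By convention the machine halts and rejects.
The machine halted after 4 steps (within the 14-step bound).

Answer: Yes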